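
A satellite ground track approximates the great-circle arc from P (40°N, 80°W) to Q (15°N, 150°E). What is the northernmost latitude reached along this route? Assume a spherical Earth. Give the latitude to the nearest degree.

The great circle lies in the plane with unit normal n̂ = (p₁ × p₂)/|p₁ × p₂|.
Here n̂_z ≈ -0.596; the vertex latitude is φ_max = arccos|n̂_z| ≈ 53.4°.
Check via Clairaut: cos φ_max = |cos φ₁| · sin C = cos(40.0°)·sin(51.1°) ≈ 0.596, again giving ≈ 53.4°.

≈ 53°N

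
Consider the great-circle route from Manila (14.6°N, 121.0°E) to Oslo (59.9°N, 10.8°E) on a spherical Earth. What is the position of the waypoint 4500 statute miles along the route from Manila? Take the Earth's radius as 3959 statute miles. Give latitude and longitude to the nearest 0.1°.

≈ 61.7°N, 56.7°E

Write both endpoints as unit vectors p₁, p₂ with components (cos φ cos λ, cos φ sin λ, sin φ).
The central angle between the endpoints is δ = arccos(p₁·p₂) ≈ 1.520 rad (87.1°). The total great-circle distance is δ·R ≈ 1.520 × 3959 ≈ 6019 mi, so the target fraction is f = 4500/6019 ≈ 0.748.
Interpolate at f ≈ 0.748 with slerp weights a = sin((1−f)δ)/sin δ ≈ 0.375, b = sin(fδ)/sin δ ≈ 0.908.
p = a·p₁ + b·p₂ ≈ (0.261, 0.396, 0.880); φ = arcsin(p_z) ≈ 61.69°, λ = atan2(p_y, p_x) ≈ 56.66°.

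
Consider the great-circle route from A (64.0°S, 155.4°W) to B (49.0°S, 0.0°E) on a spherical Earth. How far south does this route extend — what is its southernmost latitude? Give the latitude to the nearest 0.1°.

The great circle lies in the plane with unit normal n̂ = (p₁ × p₂)/|p₁ × p₂|.
Here n̂_z ≈ +0.132; the vertex latitude is φ_max = arccos|n̂_z| ≈ 82.4°.

≈ 82.4°S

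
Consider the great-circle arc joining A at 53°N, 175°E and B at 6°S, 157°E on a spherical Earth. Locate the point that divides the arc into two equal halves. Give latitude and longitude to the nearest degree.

From cos δ = sin φ₁ sin φ₂ + cos φ₁ cos φ₂ cos Δλ, the central angle is δ ≈ 1.064 rad (60.9°).
Interpolate at f = 1/2 with slerp weights a = sin((1−f)δ)/sin δ ≈ 0.580, b = sin(fδ)/sin δ ≈ 0.580.
p = a·p₁ + b·p₂ ≈ (-0.879, 0.256, 0.403); φ = arcsin(p_z) ≈ 23.74°, λ = atan2(p_y, p_x) ≈ 163.77°.

≈ 24°N, 164°E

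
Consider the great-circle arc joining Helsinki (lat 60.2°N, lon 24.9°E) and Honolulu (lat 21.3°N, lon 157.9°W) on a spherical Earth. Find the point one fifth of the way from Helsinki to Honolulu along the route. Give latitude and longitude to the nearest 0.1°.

≈ lat 79.8°N, lon 29.9°E

Convert each endpoint to a unit vector on the sphere (x = cos φ cos λ, y = cos φ sin λ, z = sin φ).
The central angle between the endpoints is δ = arccos(p₁·p₂) ≈ 1.719 rad (98.5°).
Interpolate at f = 1/5 with slerp weights a = sin((1−f)δ)/sin δ ≈ 0.992, b = sin(fδ)/sin δ ≈ 0.341.
p = a·p₁ + b·p₂ ≈ (0.153, 0.088, 0.984); φ = arcsin(p_z) ≈ 79.84°, λ = atan2(p_y, p_x) ≈ 29.94°.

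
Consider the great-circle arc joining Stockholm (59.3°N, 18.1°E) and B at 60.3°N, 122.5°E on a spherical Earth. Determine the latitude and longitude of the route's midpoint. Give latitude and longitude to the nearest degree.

Write both endpoints as unit vectors p₁, p₂ with components (cos φ cos λ, cos φ sin λ, sin φ).
The central angle between the endpoints is δ = arccos(p₁·p₂) ≈ 0.818 rad (46.8°).
Interpolate at f = 1/2 with slerp weights a = sin((1−f)δ)/sin δ ≈ 0.545, b = sin(fδ)/sin δ ≈ 0.545.
p = a·p₁ + b·p₂ ≈ (0.119, 0.314, 0.942); φ = arcsin(p_z) ≈ 70.36°, λ = atan2(p_y, p_x) ≈ 69.19°.

≈ 70°N, 69°E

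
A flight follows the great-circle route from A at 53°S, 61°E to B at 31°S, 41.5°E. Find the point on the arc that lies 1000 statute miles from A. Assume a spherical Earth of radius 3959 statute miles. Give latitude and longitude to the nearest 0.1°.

Write both endpoints as unit vectors p₁, p₂ with components (cos φ cos λ, cos φ sin λ, sin φ).
The central angle between the endpoints is δ = arccos(p₁·p₂) ≈ 0.457 rad (26.2°). The total great-circle distance is δ·R ≈ 0.457 × 3959 ≈ 1807 mi, so the target fraction is f = 1000/1807 ≈ 0.553.
Interpolate at f ≈ 0.553 with slerp weights a = sin((1−f)δ)/sin δ ≈ 0.459, b = sin(fδ)/sin δ ≈ 0.567.
p = a·p₁ + b·p₂ ≈ (0.498, 0.564, -0.659); φ = arcsin(p_z) ≈ -41.21°, λ = atan2(p_y, p_x) ≈ 48.55°.

≈ 41.2°S, 48.5°E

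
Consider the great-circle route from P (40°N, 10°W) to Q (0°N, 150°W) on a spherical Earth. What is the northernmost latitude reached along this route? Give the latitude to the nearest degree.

≈ 53°N

The great circle lies in the plane with unit normal n̂ = (p₁ × p₂)/|p₁ × p₂|.
Here n̂_z ≈ -0.608; the vertex latitude is φ_max = arccos|n̂_z| ≈ 52.5°.
Check via Clairaut: cos φ_max = |cos φ₁| · sin C = cos(40.0°)·sin(52.5°) ≈ 0.608, again giving ≈ 52.5°.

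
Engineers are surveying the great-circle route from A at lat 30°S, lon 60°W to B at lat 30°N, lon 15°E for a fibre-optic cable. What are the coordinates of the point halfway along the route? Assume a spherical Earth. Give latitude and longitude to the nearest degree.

≈ lat 0°N, lon 22°W

From cos δ = sin φ₁ sin φ₂ + cos φ₁ cos φ₂ cos Δλ, the central angle is δ ≈ 1.627 rad (93.2°).
Interpolate at f = 1/2 with slerp weights a = sin((1−f)δ)/sin δ ≈ 0.728, b = sin(fδ)/sin δ ≈ 0.728.
p = a·p₁ + b·p₂ ≈ (0.924, -0.383, 0.000); φ = arcsin(p_z) ≈ 0.00°, λ = atan2(p_y, p_x) ≈ -22.50°.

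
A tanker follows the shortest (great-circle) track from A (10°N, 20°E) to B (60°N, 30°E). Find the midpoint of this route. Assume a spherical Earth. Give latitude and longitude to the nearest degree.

Write both endpoints as unit vectors p₁, p₂ with components (cos φ cos λ, cos φ sin λ, sin φ).
The central angle between the endpoints is δ = arccos(p₁·p₂) ≈ 0.882 rad (50.6°).
Interpolate at f = 1/2 with slerp weights a = sin((1−f)δ)/sin δ ≈ 0.553, b = sin(fδ)/sin δ ≈ 0.553.
p = a·p₁ + b·p₂ ≈ (0.751, 0.324, 0.575); φ = arcsin(p_z) ≈ 35.09°, λ = atan2(p_y, p_x) ≈ 23.36°.

≈ (35°N, 23°E)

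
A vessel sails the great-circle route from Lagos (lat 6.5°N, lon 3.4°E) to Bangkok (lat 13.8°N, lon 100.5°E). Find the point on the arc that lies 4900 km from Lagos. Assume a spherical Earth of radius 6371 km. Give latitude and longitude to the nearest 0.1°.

Write both endpoints as unit vectors p₁, p₂ with components (cos φ cos λ, cos φ sin λ, sin φ).
The central angle between the endpoints is δ = arccos(p₁·p₂) ≈ 1.663 rad (95.3°). The total great-circle distance is δ·R ≈ 1.663 × 6371 ≈ 10596 km, so the target fraction is f = 4900/10596 ≈ 0.462.
Interpolate at f ≈ 0.462 with slerp weights a = sin((1−f)δ)/sin δ ≈ 0.783, b = sin(fδ)/sin δ ≈ 0.698.
p = a·p₁ + b·p₂ ≈ (0.653, 0.713, 0.255); φ = arcsin(p_z) ≈ 14.79°, λ = atan2(p_y, p_x) ≈ 47.52°.

≈ lat 14.8°N, lon 47.5°E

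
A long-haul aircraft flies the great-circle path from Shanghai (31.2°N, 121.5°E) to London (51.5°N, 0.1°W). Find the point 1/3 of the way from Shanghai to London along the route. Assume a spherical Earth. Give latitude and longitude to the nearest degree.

Convert each endpoint to a unit vector on the sphere (x = cos φ cos λ, y = cos φ sin λ, z = sin φ).
The central angle between the endpoints is δ = arccos(p₁·p₂) ≈ 1.444 rad (82.7°).
Interpolate at f = 1/3 with slerp weights a = sin((1−f)δ)/sin δ ≈ 0.827, b = sin(fδ)/sin δ ≈ 0.467.
p = a·p₁ + b·p₂ ≈ (-0.079, 0.603, 0.794); φ = arcsin(p_z) ≈ 52.55°, λ = atan2(p_y, p_x) ≈ 97.49°.

≈ 53°N, 97°E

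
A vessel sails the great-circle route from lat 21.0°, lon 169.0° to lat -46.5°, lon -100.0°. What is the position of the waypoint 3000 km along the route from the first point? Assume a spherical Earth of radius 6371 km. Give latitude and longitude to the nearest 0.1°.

≈ lat 1.3°, lon -172.1°

Write both endpoints as unit vectors p₁, p₂ with components (cos φ cos λ, cos φ sin λ, sin φ).
The central angle between the endpoints is δ = arccos(p₁·p₂) ≈ 1.845 rad (105.7°). The total great-circle distance is δ·R ≈ 1.845 × 6371 ≈ 11757 km, so the target fraction is f = 3000/11757 ≈ 0.255.
Interpolate at f ≈ 0.255 with slerp weights a = sin((1−f)δ)/sin δ ≈ 1.019, b = sin(fδ)/sin δ ≈ 0.471.
p = a·p₁ + b·p₂ ≈ (-0.990, -0.138, 0.023); φ = arcsin(p_z) ≈ 1.33°, λ = atan2(p_y, p_x) ≈ -172.07°.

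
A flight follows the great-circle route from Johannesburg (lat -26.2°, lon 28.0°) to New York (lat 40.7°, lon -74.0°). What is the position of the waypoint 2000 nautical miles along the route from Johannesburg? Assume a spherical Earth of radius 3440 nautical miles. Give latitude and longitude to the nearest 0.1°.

Write both endpoints as unit vectors p₁, p₂ with components (cos φ cos λ, cos φ sin λ, sin φ).
The central angle between the endpoints is δ = arccos(p₁·p₂) ≈ 2.015 rad (115.4°). The total great-circle distance is δ·R ≈ 2.015 × 3440 ≈ 6930 nmi, so the target fraction is f = 2000/6930 ≈ 0.289.
Interpolate at f ≈ 0.289 with slerp weights a = sin((1−f)δ)/sin δ ≈ 1.097, b = sin(fδ)/sin δ ≈ 0.608.
p = a·p₁ + b·p₂ ≈ (0.996, 0.019, -0.088); φ = arcsin(p_z) ≈ -5.03°, λ = atan2(p_y, p_x) ≈ 1.08°.

≈ lat -5.0°, lon 1.1°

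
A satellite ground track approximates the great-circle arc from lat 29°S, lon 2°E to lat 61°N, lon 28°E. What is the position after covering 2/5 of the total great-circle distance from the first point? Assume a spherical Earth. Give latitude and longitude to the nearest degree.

≈ lat 7°N, lon 9°E

Write both endpoints as unit vectors p₁, p₂ with components (cos φ cos λ, cos φ sin λ, sin φ).
The central angle between the endpoints is δ = arccos(p₁·p₂) ≈ 1.614 rad (92.5°).
Interpolate at f = 2/5 with slerp weights a = sin((1−f)δ)/sin δ ≈ 0.825, b = sin(fδ)/sin δ ≈ 0.602.
p = a·p₁ + b·p₂ ≈ (0.979, 0.162, 0.127); φ = arcsin(p_z) ≈ 7.29°, λ = atan2(p_y, p_x) ≈ 9.41°.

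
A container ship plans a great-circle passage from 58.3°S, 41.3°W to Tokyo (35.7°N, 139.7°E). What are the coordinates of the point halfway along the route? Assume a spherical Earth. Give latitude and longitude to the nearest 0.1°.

Convert each endpoint to a unit vector on the sphere (x = cos φ cos λ, y = cos φ sin λ, z = sin φ).
The central angle between the endpoints is δ = arccos(p₁·p₂) ≈ 2.747 rad (157.4°).
Interpolate at f = 1/2 with slerp weights a = sin((1−f)δ)/sin δ ≈ 2.551, b = sin(fδ)/sin δ ≈ 2.551.
p = a·p₁ + b·p₂ ≈ (-0.573, 0.455, -0.682); φ = arcsin(p_z) ≈ -42.98°, λ = atan2(p_y, p_x) ≈ 141.53°.

≈ 43.0°S, 141.5°E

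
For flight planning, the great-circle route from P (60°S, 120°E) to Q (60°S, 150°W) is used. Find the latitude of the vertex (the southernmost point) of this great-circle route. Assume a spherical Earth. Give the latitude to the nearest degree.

≈ 68°S

The great circle lies in the plane with unit normal n̂ = (p₁ × p₂)/|p₁ × p₂|.
Here n̂_z ≈ +0.378; the vertex latitude is φ_max = arccos|n̂_z| ≈ 67.8°.
Check via Clairaut: cos φ_max = |cos φ₁| · sin C = cos(60.0°)·sin(130.9°) ≈ 0.378, again giving ≈ 67.8°.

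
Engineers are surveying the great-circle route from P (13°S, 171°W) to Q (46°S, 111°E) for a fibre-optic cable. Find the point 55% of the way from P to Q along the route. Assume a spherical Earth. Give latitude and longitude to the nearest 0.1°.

From cos δ = sin φ₁ sin φ₂ + cos φ₁ cos φ₂ cos Δλ, the central angle is δ ≈ 1.263 rad (72.4°).
Interpolate at f = 0.55 with slerp weights a = sin((1−f)δ)/sin δ ≈ 0.565, b = sin(fδ)/sin δ ≈ 0.672.
p = a·p₁ + b·p₂ ≈ (-0.711, 0.350, -0.610); φ = arcsin(p_z) ≈ -37.61°, λ = atan2(p_y, p_x) ≈ 153.81°.

≈ (37.6°S, 153.8°E)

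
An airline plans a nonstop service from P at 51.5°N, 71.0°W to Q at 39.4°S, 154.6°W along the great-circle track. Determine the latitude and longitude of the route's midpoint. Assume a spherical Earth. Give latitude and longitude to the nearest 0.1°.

Convert each endpoint to a unit vector on the sphere (x = cos φ cos λ, y = cos φ sin λ, z = sin φ).
The central angle between the endpoints is δ = arccos(p₁·p₂) ≈ 2.030 rad (116.3°).
Interpolate at f = 1/2 with slerp weights a = sin((1−f)δ)/sin δ ≈ 0.948, b = sin(fδ)/sin δ ≈ 0.948.
p = a·p₁ + b·p₂ ≈ (-0.469, -0.872, 0.140); φ = arcsin(p_z) ≈ 8.05°, λ = atan2(p_y, p_x) ≈ -118.30°.

≈ 8.1°N, 118.3°W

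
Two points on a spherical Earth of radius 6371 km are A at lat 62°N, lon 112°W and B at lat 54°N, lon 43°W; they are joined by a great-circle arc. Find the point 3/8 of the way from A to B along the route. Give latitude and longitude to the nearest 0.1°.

Convert each endpoint to a unit vector on the sphere (x = cos φ cos λ, y = cos φ sin λ, z = sin φ).
The central angle between the endpoints is δ = arccos(p₁·p₂) ≈ 0.621 rad (35.6°).
Interpolate at f = 3/8 with slerp weights a = sin((1−f)δ)/sin δ ≈ 0.650, b = sin(fδ)/sin δ ≈ 0.397.
p = a·p₁ + b·p₂ ≈ (0.056, -0.442, 0.895); φ = arcsin(p_z) ≈ 63.53°, λ = atan2(p_y, p_x) ≈ -82.77°.

≈ lat 63.5°N, lon 82.8°W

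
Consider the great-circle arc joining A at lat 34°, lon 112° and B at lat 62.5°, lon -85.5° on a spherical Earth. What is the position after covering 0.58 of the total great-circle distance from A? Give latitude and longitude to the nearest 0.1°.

The haversine formula gives a central angle δ ≈ 1.439 rad (82.5°) between the endpoints.
Interpolate at f = 0.58 with slerp weights a = sin((1−f)δ)/sin δ ≈ 0.573, b = sin(fδ)/sin δ ≈ 0.748.
p = a·p₁ + b·p₂ ≈ (-0.151, 0.097, 0.984); φ = arcsin(p_z) ≈ 79.68°, λ = atan2(p_y, p_x) ≈ 147.40°.

≈ lat 79.7°, lon 147.4°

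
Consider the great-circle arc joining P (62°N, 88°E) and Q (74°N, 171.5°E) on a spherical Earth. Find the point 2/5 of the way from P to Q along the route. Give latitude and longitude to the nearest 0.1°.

Convert each endpoint to a unit vector on the sphere (x = cos φ cos λ, y = cos φ sin λ, z = sin φ).
The central angle between the endpoints is δ = arccos(p₁·p₂) ≈ 0.529 rad (30.3°).
Interpolate at f = 2/5 with slerp weights a = sin((1−f)δ)/sin δ ≈ 0.618, b = sin(fδ)/sin δ ≈ 0.416.
p = a·p₁ + b·p₂ ≈ (-0.103, 0.307, 0.946); φ = arcsin(p_z) ≈ 71.09°, λ = atan2(p_y, p_x) ≈ 108.59°.

≈ (71.1°N, 108.6°E)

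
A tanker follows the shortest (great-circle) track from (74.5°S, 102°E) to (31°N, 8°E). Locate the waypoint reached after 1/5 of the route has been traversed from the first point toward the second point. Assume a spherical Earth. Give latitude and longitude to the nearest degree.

Write both endpoints as unit vectors p₁, p₂ with components (cos φ cos λ, cos φ sin λ, sin φ).
The central angle between the endpoints is δ = arccos(p₁·p₂) ≈ 2.109 rad (120.8°).
Interpolate at f = 1/5 with slerp weights a = sin((1−f)δ)/sin δ ≈ 1.157, b = sin(fδ)/sin δ ≈ 0.477.
p = a·p₁ + b·p₂ ≈ (0.340, 0.359, -0.869); φ = arcsin(p_z) ≈ -60.34°, λ = atan2(p_y, p_x) ≈ 46.54°.

≈ (60°S, 47°E)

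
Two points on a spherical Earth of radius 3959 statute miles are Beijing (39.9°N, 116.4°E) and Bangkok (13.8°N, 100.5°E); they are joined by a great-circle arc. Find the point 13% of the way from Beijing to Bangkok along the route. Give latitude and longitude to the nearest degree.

From cos δ = sin φ₁ sin φ₂ + cos φ₁ cos φ₂ cos Δλ, the central angle is δ ≈ 0.517 rad (29.6°).
Interpolate at f = 0.13 with slerp weights a = sin((1−f)δ)/sin δ ≈ 0.880, b = sin(fδ)/sin δ ≈ 0.136.
p = a·p₁ + b·p₂ ≈ (-0.324, 0.734, 0.597); φ = arcsin(p_z) ≈ 36.63°, λ = atan2(p_y, p_x) ≈ 113.82°.

≈ 37°N, 114°E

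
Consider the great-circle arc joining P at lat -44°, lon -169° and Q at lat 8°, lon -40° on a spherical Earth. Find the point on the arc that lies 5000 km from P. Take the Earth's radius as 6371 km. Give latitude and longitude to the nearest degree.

≈ lat -44°, lon -105°

Convert each endpoint to a unit vector on the sphere (x = cos φ cos λ, y = cos φ sin λ, z = sin φ).
The central angle between the endpoints is δ = arccos(p₁·p₂) ≈ 2.147 rad (123.0°). The total great-circle distance is δ·R ≈ 2.147 × 6371 ≈ 13679 km, so the target fraction is f = 5000/13679 ≈ 0.366.
Interpolate at f ≈ 0.366 with slerp weights a = sin((1−f)δ)/sin δ ≈ 1.167, b = sin(fδ)/sin δ ≈ 0.843.
p = a·p₁ + b·p₂ ≈ (-0.185, -0.697, -0.693); φ = arcsin(p_z) ≈ -43.89°, λ = atan2(p_y, p_x) ≈ -104.84°.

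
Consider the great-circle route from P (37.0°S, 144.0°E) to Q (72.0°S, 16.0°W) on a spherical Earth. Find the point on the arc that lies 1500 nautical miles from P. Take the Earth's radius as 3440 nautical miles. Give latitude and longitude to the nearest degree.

≈ (62°S, 138°E)

Write both endpoints as unit vectors p₁, p₂ with components (cos φ cos λ, cos φ sin λ, sin φ).
The central angle between the endpoints is δ = arccos(p₁·p₂) ≈ 1.223 rad (70.1°). The total great-circle distance is δ·R ≈ 1.223 × 3440 ≈ 4208 nmi, so the target fraction is f = 1500/4208 ≈ 0.356.
Interpolate at f ≈ 0.356 with slerp weights a = sin((1−f)δ)/sin δ ≈ 0.754, b = sin(fδ)/sin δ ≈ 0.449.
p = a·p₁ + b·p₂ ≈ (-0.353, 0.315, -0.881); φ = arcsin(p_z) ≈ -61.72°, λ = atan2(p_y, p_x) ≈ 138.25°.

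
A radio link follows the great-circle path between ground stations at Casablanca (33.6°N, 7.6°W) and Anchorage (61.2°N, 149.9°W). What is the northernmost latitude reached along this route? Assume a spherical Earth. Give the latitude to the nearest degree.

≈ 76°N

The great circle lies in the plane with unit normal n̂ = (p₁ × p₂)/|p₁ × p₂|.
Here n̂_z ≈ -0.249; the vertex latitude is φ_max = arccos|n̂_z| ≈ 75.6°.
Check via Clairaut: cos φ_max = |cos φ₁| · sin C = cos(33.6°)·sin(17.4°) ≈ 0.249, again giving ≈ 75.6°.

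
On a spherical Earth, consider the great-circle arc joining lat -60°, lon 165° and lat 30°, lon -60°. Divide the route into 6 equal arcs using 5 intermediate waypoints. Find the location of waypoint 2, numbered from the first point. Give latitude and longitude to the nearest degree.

≈ lat -49°, lon -113°

Convert each endpoint to a unit vector on the sphere (x = cos φ cos λ, y = cos φ sin λ, z = sin φ).
The central angle between the endpoints is δ = arccos(p₁·p₂) ≈ 2.403 rad (137.7°).
Interpolate at f = 2/6 with slerp weights a = sin((1−f)δ)/sin δ ≈ 1.484, b = sin(fδ)/sin δ ≈ 1.066.
p = a·p₁ + b·p₂ ≈ (-0.255, -0.607, -0.752); φ = arcsin(p_z) ≈ -48.78°, λ = atan2(p_y, p_x) ≈ -112.78°.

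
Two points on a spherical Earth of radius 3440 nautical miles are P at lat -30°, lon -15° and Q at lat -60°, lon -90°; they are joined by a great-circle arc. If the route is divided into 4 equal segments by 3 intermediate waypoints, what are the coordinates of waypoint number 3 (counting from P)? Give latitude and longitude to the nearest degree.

≈ lat -58°, lon -62°

Write both endpoints as unit vectors p₁, p₂ with components (cos φ cos λ, cos φ sin λ, sin φ).
The central angle between the endpoints is δ = arccos(p₁·p₂) ≈ 0.994 rad (57.0°).
Interpolate at f = 3/4 with slerp weights a = sin((1−f)δ)/sin δ ≈ 0.293, b = sin(fδ)/sin δ ≈ 0.809.
p = a·p₁ + b·p₂ ≈ (0.245, -0.470, -0.848); φ = arcsin(p_z) ≈ -57.95°, λ = atan2(p_y, p_x) ≈ -62.44°.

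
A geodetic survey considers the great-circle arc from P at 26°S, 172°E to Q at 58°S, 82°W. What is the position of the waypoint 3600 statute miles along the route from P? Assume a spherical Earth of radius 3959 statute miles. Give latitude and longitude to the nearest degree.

≈ 61°S, 130°W

From cos δ = sin φ₁ sin φ₂ + cos φ₁ cos φ₂ cos Δλ, the central angle is δ ≈ 1.328 rad (76.1°). The total great-circle distance is δ·R ≈ 1.328 × 3959 ≈ 5257 mi, so the target fraction is f = 3600/5257 ≈ 0.685.
Interpolate at f ≈ 0.685 with slerp weights a = sin((1−f)δ)/sin δ ≈ 0.419, b = sin(fδ)/sin δ ≈ 0.813.
p = a·p₁ + b·p₂ ≈ (-0.313, -0.374, -0.873); φ = arcsin(p_z) ≈ -60.81°, λ = atan2(p_y, p_x) ≈ -129.89°.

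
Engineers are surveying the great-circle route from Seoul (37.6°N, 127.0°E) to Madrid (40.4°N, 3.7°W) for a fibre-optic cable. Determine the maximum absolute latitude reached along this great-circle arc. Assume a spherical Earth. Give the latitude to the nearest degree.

≈ 63°N

The great circle lies in the plane with unit normal n̂ = (p₁ × p₂)/|p₁ × p₂|.
Here n̂_z ≈ -0.457; the vertex latitude is φ_max = arccos|n̂_z| ≈ 62.8°.
Check via Clairaut: cos φ_max = |cos φ₁| · sin C = cos(37.6°)·sin(35.3°) ≈ 0.457, again giving ≈ 62.8°.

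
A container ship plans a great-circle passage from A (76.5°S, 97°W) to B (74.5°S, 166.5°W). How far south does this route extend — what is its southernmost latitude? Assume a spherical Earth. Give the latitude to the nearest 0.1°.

≈ 78.1°S

The great circle lies in the plane with unit normal n̂ = (p₁ × p₂)/|p₁ × p₂|.
Here n̂_z ≈ -0.206; the vertex latitude is φ_max = arccos|n̂_z| ≈ 78.1°.
Check via Clairaut: cos φ_max = |cos φ₁| · sin C = cos(76.5°)·sin(118.2°) ≈ 0.206, again giving ≈ 78.1°.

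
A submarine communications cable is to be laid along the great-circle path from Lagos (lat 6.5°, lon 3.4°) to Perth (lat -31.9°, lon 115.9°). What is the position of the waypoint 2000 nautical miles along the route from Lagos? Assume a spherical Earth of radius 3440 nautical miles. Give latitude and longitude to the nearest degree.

≈ lat -11°, lon 32°

The haversine formula gives a central angle δ ≈ 1.963 rad (112.5°) between the endpoints. The total great-circle distance is δ·R ≈ 1.963 × 3440 ≈ 6754 nmi, so the target fraction is f = 2000/6754 ≈ 0.296.
Interpolate at f ≈ 0.296 with slerp weights a = sin((1−f)δ)/sin δ ≈ 1.063, b = sin(fδ)/sin δ ≈ 0.594.
p = a·p₁ + b·p₂ ≈ (0.834, 0.517, -0.194); φ = arcsin(p_z) ≈ -11.17°, λ = atan2(p_y, p_x) ≈ 31.78°.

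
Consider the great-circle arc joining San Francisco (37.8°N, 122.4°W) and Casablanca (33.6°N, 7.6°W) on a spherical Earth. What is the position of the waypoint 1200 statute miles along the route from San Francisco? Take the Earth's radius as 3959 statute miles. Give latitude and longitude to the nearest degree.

From cos δ = sin φ₁ sin φ₂ + cos φ₁ cos φ₂ cos Δλ, the central angle is δ ≈ 1.508 rad (86.4°). The total great-circle distance is δ·R ≈ 1.508 × 3959 ≈ 5969 mi, so the target fraction is f = 1200/5969 ≈ 0.201.
Interpolate at f ≈ 0.201 with slerp weights a = sin((1−f)δ)/sin δ ≈ 0.936, b = sin(fδ)/sin δ ≈ 0.299.
p = a·p₁ + b·p₂ ≈ (-0.149, -0.657, 0.739); φ = arcsin(p_z) ≈ 47.64°, λ = atan2(p_y, p_x) ≈ -102.79°.

≈ (48°N, 103°W)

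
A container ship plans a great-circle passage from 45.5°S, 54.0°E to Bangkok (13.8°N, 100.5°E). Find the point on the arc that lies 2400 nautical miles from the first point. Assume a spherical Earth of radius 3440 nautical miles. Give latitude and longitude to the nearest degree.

Convert each endpoint to a unit vector on the sphere (x = cos φ cos λ, y = cos φ sin λ, z = sin φ).
The central angle between the endpoints is δ = arccos(p₁·p₂) ≈ 1.268 rad (72.6°). The total great-circle distance is δ·R ≈ 1.268 × 3440 ≈ 4361 nmi, so the target fraction is f = 2400/4361 ≈ 0.550.
Interpolate at f ≈ 0.550 with slerp weights a = sin((1−f)δ)/sin δ ≈ 0.565, b = sin(fδ)/sin δ ≈ 0.673.
p = a·p₁ + b·p₂ ≈ (0.114, 0.963, -0.243); φ = arcsin(p_z) ≈ -14.05°, λ = atan2(p_y, p_x) ≈ 83.26°.

≈ 14°S, 83°E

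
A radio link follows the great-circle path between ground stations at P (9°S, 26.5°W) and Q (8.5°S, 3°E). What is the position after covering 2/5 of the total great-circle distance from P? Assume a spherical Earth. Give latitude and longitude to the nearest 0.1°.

From cos δ = sin φ₁ sin φ₂ + cos φ₁ cos φ₂ cos Δλ, the central angle is δ ≈ 0.509 rad (29.2°).
Interpolate at f = 2/5 with slerp weights a = sin((1−f)δ)/sin δ ≈ 0.617, b = sin(fδ)/sin δ ≈ 0.415.
p = a·p₁ + b·p₂ ≈ (0.955, -0.250, -0.158); φ = arcsin(p_z) ≈ -9.08°, λ = atan2(p_y, p_x) ≈ -14.69°.

≈ (9.1°S, 14.7°W)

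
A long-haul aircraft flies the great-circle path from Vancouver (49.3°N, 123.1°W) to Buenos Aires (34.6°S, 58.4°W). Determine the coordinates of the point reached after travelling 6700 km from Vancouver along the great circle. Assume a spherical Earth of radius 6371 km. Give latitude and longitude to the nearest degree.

Write both endpoints as unit vectors p₁, p₂ with components (cos φ cos λ, cos φ sin λ, sin φ).
The central angle between the endpoints is δ = arccos(p₁·p₂) ≈ 1.773 rad (101.6°). The total great-circle distance is δ·R ≈ 1.773 × 6371 ≈ 11298 km, so the target fraction is f = 6700/11298 ≈ 0.593.
Interpolate at f ≈ 0.593 with slerp weights a = sin((1−f)δ)/sin δ ≈ 0.674, b = sin(fδ)/sin δ ≈ 0.886.
p = a·p₁ + b·p₂ ≈ (0.142, -0.990, 0.008); φ = arcsin(p_z) ≈ 0.46°, λ = atan2(p_y, p_x) ≈ -81.83°.

≈ (0°N, 82°W)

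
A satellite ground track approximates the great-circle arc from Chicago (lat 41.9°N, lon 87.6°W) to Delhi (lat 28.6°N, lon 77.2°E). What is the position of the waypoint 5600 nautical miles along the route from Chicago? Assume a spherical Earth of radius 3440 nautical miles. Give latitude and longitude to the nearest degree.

Write both endpoints as unit vectors p₁, p₂ with components (cos φ cos λ, cos φ sin λ, sin φ).
The central angle between the endpoints is δ = arccos(p₁·p₂) ≈ 1.887 rad (108.1°). The total great-circle distance is δ·R ≈ 1.887 × 3440 ≈ 6491 nmi, so the target fraction is f = 5600/6491 ≈ 0.863.
Interpolate at f ≈ 0.863 with slerp weights a = sin((1−f)δ)/sin δ ≈ 0.270, b = sin(fδ)/sin δ ≈ 1.050.
p = a·p₁ + b·p₂ ≈ (0.213, 0.699, 0.683); φ = arcsin(p_z) ≈ 43.07°, λ = atan2(p_y, p_x) ≈ 73.07°.

≈ lat 43°N, lon 73°E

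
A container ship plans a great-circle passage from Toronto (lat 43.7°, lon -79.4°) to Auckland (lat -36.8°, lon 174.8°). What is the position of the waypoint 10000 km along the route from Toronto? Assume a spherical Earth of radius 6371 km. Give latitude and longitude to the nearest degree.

≈ lat -14°, lon -155°

Convert each endpoint to a unit vector on the sphere (x = cos φ cos λ, y = cos φ sin λ, z = sin φ).
The central angle between the endpoints is δ = arccos(p₁·p₂) ≈ 2.179 rad (124.9°). The total great-circle distance is δ·R ≈ 2.179 × 6371 ≈ 13883 km, so the target fraction is f = 10000/13883 ≈ 0.720.
Interpolate at f ≈ 0.720 with slerp weights a = sin((1−f)δ)/sin δ ≈ 0.698, b = sin(fδ)/sin δ ≈ 1.219.
p = a·p₁ + b·p₂ ≈ (-0.879, -0.407, -0.248); φ = arcsin(p_z) ≈ -14.36°, λ = atan2(p_y, p_x) ≈ -155.14°.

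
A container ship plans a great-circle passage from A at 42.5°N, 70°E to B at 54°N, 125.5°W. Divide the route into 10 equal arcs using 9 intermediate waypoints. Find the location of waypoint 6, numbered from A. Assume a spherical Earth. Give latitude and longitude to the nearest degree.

Write both endpoints as unit vectors p₁, p₂ with components (cos φ cos λ, cos φ sin λ, sin φ).
The central angle between the endpoints is δ = arccos(p₁·p₂) ≈ 1.441 rad (82.6°).
Interpolate at f = 6/10 with slerp weights a = sin((1−f)δ)/sin δ ≈ 0.550, b = sin(fδ)/sin δ ≈ 0.767.
p = a·p₁ + b·p₂ ≈ (-0.123, 0.014, 0.992); φ = arcsin(p_z) ≈ 82.87°, λ = atan2(p_y, p_x) ≈ 173.69°.

≈ 83°N, 174°E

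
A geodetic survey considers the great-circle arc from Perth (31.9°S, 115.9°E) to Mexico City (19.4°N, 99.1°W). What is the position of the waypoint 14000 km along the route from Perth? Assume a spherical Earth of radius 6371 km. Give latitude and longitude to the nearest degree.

Write both endpoints as unit vectors p₁, p₂ with components (cos φ cos λ, cos φ sin λ, sin φ).
The central angle between the endpoints is δ = arccos(p₁·p₂) ≈ 2.553 rad (146.3°). The total great-circle distance is δ·R ≈ 2.553 × 6371 ≈ 16262 km, so the target fraction is f = 14000/16262 ≈ 0.861.
Interpolate at f ≈ 0.861 with slerp weights a = sin((1−f)δ)/sin δ ≈ 0.626, b = sin(fδ)/sin δ ≈ 1.458.
p = a·p₁ + b·p₂ ≈ (-0.450, -0.880, 0.154); φ = arcsin(p_z) ≈ 8.83°, λ = atan2(p_y, p_x) ≈ -117.06°.

≈ 9°N, 117°W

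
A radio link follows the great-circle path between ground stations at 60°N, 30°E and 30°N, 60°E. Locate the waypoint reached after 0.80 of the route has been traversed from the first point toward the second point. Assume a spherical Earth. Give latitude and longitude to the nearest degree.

≈ 36°N, 56°E

From cos δ = sin φ₁ sin φ₂ + cos φ₁ cos φ₂ cos Δλ, the central angle is δ ≈ 0.630 rad (36.1°).
Interpolate at f = 0.80 with slerp weights a = sin((1−f)δ)/sin δ ≈ 0.213, b = sin(fδ)/sin δ ≈ 0.820.
p = a·p₁ + b·p₂ ≈ (0.447, 0.668, 0.595); φ = arcsin(p_z) ≈ 36.48°, λ = atan2(p_y, p_x) ≈ 56.20°.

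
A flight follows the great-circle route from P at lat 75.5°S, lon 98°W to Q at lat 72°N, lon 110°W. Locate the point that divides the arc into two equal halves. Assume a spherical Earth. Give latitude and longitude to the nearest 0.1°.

≈ lat 1.8°S, lon 104.6°W

The haversine formula gives a central angle δ ≈ 2.578 rad (147.7°) between the endpoints.
Interpolate at f = 1/2 with slerp weights a = sin((1−f)δ)/sin δ ≈ 1.797, b = sin(fδ)/sin δ ≈ 1.797.
p = a·p₁ + b·p₂ ≈ (-0.252, -0.967, -0.031); φ = arcsin(p_z) ≈ -1.76°, λ = atan2(p_y, p_x) ≈ -104.63°.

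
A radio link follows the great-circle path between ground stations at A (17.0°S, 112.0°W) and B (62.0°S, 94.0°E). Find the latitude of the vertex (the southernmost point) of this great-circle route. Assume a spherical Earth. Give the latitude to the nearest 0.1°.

The great circle lies in the plane with unit normal n̂ = (p₁ × p₂)/|p₁ × p₂|.
Here n̂_z ≈ -0.199; the vertex latitude is φ_max = arccos|n̂_z| ≈ 78.5°.
Check via Clairaut: cos φ_max = |cos φ₁| · sin C = cos(17.0°)·sin(168.0°) ≈ 0.199, again giving ≈ 78.5°.

≈ 78.5°S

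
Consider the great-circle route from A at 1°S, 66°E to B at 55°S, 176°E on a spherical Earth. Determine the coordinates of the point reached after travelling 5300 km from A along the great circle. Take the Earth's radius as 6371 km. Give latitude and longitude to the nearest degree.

The haversine formula gives a central angle δ ≈ 1.754 rad (100.5°) between the endpoints. The total great-circle distance is δ·R ≈ 1.754 × 6371 ≈ 11173 km, so the target fraction is f = 5300/11173 ≈ 0.474.
Interpolate at f ≈ 0.474 with slerp weights a = sin((1−f)δ)/sin δ ≈ 0.810, b = sin(fδ)/sin δ ≈ 0.752.
p = a·p₁ + b·p₂ ≈ (-0.101, 0.770, -0.630); φ = arcsin(p_z) ≈ -39.05°, λ = atan2(p_y, p_x) ≈ 97.45°.

≈ 39°S, 97°E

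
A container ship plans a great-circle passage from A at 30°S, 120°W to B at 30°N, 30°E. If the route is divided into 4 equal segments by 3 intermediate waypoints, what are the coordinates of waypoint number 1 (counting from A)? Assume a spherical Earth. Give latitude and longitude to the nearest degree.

From cos δ = sin φ₁ sin φ₂ + cos φ₁ cos φ₂ cos Δλ, the central angle is δ ≈ 2.689 rad (154.1°).
Interpolate at f = 1/4 with slerp weights a = sin((1−f)δ)/sin δ ≈ 2.065, b = sin(fδ)/sin δ ≈ 1.426.
p = a·p₁ + b·p₂ ≈ (0.175, -0.931, -0.320); φ = arcsin(p_z) ≈ -18.64°, λ = atan2(p_y, p_x) ≈ -79.35°.

≈ 19°S, 79°W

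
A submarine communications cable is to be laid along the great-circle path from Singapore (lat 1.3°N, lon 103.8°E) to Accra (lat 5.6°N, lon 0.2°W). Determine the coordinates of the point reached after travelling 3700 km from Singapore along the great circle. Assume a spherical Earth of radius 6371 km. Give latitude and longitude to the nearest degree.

From cos δ = sin φ₁ sin φ₂ + cos φ₁ cos φ₂ cos Δλ, the central angle is δ ≈ 1.812 rad (103.8°). The total great-circle distance is δ·R ≈ 1.812 × 6371 ≈ 11542 km, so the target fraction is f = 3700/11542 ≈ 0.321.
Interpolate at f ≈ 0.321 with slerp weights a = sin((1−f)δ)/sin δ ≈ 0.971, b = sin(fδ)/sin δ ≈ 0.565.
p = a·p₁ + b·p₂ ≈ (0.331, 0.941, 0.077); φ = arcsin(p_z) ≈ 4.43°, λ = atan2(p_y, p_x) ≈ 70.63°.

≈ lat 4°N, lon 71°E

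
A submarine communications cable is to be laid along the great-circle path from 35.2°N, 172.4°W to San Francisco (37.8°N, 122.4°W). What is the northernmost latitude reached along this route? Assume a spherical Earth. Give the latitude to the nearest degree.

The great circle lies in the plane with unit normal n̂ = (p₁ × p₂)/|p₁ × p₂|.
Here n̂_z ≈ +0.773; the vertex latitude is φ_max = arccos|n̂_z| ≈ 39.4°.
Check via Clairaut: cos φ_max = |cos φ₁| · sin C = cos(35.2°)·sin(71.0°) ≈ 0.773, again giving ≈ 39.4°.

≈ 39°N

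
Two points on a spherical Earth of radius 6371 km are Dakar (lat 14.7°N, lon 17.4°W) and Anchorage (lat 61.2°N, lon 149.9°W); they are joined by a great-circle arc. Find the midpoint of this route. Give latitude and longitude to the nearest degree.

Write both endpoints as unit vectors p₁, p₂ with components (cos φ cos λ, cos φ sin λ, sin φ).
The central angle between the endpoints is δ = arccos(p₁·p₂) ≈ 1.663 rad (95.3°).
Interpolate at f = 1/2 with slerp weights a = sin((1−f)δ)/sin δ ≈ 0.742, b = sin(fδ)/sin δ ≈ 0.742.
p = a·p₁ + b·p₂ ≈ (0.376, -0.394, 0.839); φ = arcsin(p_z) ≈ 57.01°, λ = atan2(p_y, p_x) ≈ -46.36°.

≈ lat 57°N, lon 46°W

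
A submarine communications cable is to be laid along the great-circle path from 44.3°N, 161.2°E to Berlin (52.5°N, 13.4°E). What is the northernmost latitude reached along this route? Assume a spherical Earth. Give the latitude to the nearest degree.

≈ 76°N

The great circle lies in the plane with unit normal n̂ = (p₁ × p₂)/|p₁ × p₂|.
Here n̂_z ≈ -0.236; the vertex latitude is φ_max = arccos|n̂_z| ≈ 76.3°.
Check via Clairaut: cos φ_max = |cos φ₁| · sin C = cos(44.3°)·sin(19.3°) ≈ 0.236, again giving ≈ 76.3°.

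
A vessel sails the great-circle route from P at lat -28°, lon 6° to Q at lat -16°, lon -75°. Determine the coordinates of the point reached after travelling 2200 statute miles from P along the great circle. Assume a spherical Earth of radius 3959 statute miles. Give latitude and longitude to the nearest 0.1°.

≈ lat -28.8°, lon -30.3°

Convert each endpoint to a unit vector on the sphere (x = cos φ cos λ, y = cos φ sin λ, z = sin φ).
The central angle between the endpoints is δ = arccos(p₁·p₂) ≈ 1.306 rad (74.8°). The total great-circle distance is δ·R ≈ 1.306 × 3959 ≈ 5169 mi, so the target fraction is f = 2200/5169 ≈ 0.426.
Interpolate at f ≈ 0.426 with slerp weights a = sin((1−f)δ)/sin δ ≈ 0.706, b = sin(fδ)/sin δ ≈ 0.547.
p = a·p₁ + b·p₂ ≈ (0.756, -0.442, -0.482); φ = arcsin(p_z) ≈ -28.83°, λ = atan2(p_y, p_x) ≈ -30.33°.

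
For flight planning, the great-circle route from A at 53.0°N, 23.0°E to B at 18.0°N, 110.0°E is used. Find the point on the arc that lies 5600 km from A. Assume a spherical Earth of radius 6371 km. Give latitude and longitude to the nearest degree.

≈ 35°N, 92°E

Write both endpoints as unit vectors p₁, p₂ with components (cos φ cos λ, cos φ sin λ, sin φ).
The central angle between the endpoints is δ = arccos(p₁·p₂) ≈ 1.290 rad (73.9°). The total great-circle distance is δ·R ≈ 1.290 × 6371 ≈ 8221 km, so the target fraction is f = 5600/8221 ≈ 0.681.
Interpolate at f ≈ 0.681 with slerp weights a = sin((1−f)δ)/sin δ ≈ 0.416, b = sin(fδ)/sin δ ≈ 0.801.
p = a·p₁ + b·p₂ ≈ (-0.030, 0.814, 0.580); φ = arcsin(p_z) ≈ 35.45°, λ = atan2(p_y, p_x) ≈ 92.12°.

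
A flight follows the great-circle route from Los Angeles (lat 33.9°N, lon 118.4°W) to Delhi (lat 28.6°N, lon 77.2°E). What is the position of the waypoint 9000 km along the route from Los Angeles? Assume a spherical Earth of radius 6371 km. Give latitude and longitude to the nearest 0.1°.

≈ lat 61.5°N, lon 94.5°E

Convert each endpoint to a unit vector on the sphere (x = cos φ cos λ, y = cos φ sin λ, z = sin φ).
The central angle between the endpoints is δ = arccos(p₁·p₂) ≈ 2.021 rad (115.8°). The total great-circle distance is δ·R ≈ 2.021 × 6371 ≈ 12874 km, so the target fraction is f = 9000/12874 ≈ 0.699.
Interpolate at f ≈ 0.699 with slerp weights a = sin((1−f)δ)/sin δ ≈ 0.634, b = sin(fδ)/sin δ ≈ 1.097.
p = a·p₁ + b·p₂ ≈ (-0.037, 0.476, 0.879); φ = arcsin(p_z) ≈ 61.50°, λ = atan2(p_y, p_x) ≈ 94.46°.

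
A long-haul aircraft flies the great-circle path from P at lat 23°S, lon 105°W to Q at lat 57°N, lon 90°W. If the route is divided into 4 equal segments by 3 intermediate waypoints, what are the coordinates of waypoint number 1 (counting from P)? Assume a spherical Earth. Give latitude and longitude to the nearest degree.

≈ lat 3°S, lon 102°W

From cos δ = sin φ₁ sin φ₂ + cos φ₁ cos φ₂ cos Δλ, the central angle is δ ≈ 1.414 rad (81.0°).
Interpolate at f = 1/4 with slerp weights a = sin((1−f)δ)/sin δ ≈ 0.883, b = sin(fδ)/sin δ ≈ 0.350.
p = a·p₁ + b·p₂ ≈ (-0.210, -0.976, -0.051); φ = arcsin(p_z) ≈ -2.94°, λ = atan2(p_y, p_x) ≈ -102.17°.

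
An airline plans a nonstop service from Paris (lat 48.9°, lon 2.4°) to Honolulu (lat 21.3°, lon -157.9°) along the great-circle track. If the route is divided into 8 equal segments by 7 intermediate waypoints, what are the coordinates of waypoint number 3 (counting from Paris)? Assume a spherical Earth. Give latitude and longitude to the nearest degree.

From cos δ = sin φ₁ sin φ₂ + cos φ₁ cos φ₂ cos Δλ, the central angle is δ ≈ 1.879 rad (107.6°).
Interpolate at f = 3/8 with slerp weights a = sin((1−f)δ)/sin δ ≈ 0.968, b = sin(fδ)/sin δ ≈ 0.680.
p = a·p₁ + b·p₂ ≈ (0.049, -0.212, 0.976); φ = arcsin(p_z) ≈ 77.46°, λ = atan2(p_y, p_x) ≈ -76.95°.

≈ lat 77°, lon -77°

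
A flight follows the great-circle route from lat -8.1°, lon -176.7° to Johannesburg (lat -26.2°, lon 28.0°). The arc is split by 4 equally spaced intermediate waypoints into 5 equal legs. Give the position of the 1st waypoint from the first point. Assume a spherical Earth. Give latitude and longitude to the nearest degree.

≈ lat -30°, lon 166°

Convert each endpoint to a unit vector on the sphere (x = cos φ cos λ, y = cos φ sin λ, z = sin φ).
The central angle between the endpoints is δ = arccos(p₁·p₂) ≈ 2.411 rad (138.1°).
Interpolate at f = 1/5 with slerp weights a = sin((1−f)δ)/sin δ ≈ 1.404, b = sin(fδ)/sin δ ≈ 0.695.
p = a·p₁ + b·p₂ ≈ (-0.837, 0.213, -0.505); φ = arcsin(p_z) ≈ -30.31°, λ = atan2(p_y, p_x) ≈ 165.73°.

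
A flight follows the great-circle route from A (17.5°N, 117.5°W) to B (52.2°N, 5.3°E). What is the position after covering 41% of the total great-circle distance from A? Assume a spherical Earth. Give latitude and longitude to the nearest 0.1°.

≈ (48.2°N, 88.5°W)

From cos δ = sin φ₁ sin φ₂ + cos φ₁ cos φ₂ cos Δλ, the central angle is δ ≈ 1.650 rad (94.5°).
Interpolate at f = 0.41 with slerp weights a = sin((1−f)δ)/sin δ ≈ 0.829, b = sin(fδ)/sin δ ≈ 0.628.
p = a·p₁ + b·p₂ ≈ (0.018, -0.666, 0.746); φ = arcsin(p_z) ≈ 48.21°, λ = atan2(p_y, p_x) ≈ -88.45°.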